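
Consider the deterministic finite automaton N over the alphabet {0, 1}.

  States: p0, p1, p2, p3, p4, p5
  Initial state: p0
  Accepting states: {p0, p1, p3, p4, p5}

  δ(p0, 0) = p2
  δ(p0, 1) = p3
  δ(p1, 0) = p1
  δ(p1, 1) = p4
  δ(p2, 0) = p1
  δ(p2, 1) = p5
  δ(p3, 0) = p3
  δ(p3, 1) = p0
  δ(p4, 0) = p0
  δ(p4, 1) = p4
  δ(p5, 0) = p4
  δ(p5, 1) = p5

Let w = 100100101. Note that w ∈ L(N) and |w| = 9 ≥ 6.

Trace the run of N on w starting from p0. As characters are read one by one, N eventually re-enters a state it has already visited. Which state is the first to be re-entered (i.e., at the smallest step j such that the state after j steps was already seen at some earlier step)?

p3

Run of N on w = 1 0 0 1 0 0 1 0 1:
  step 0: p0  (start)
  step 1: p3  (read 1: p0→p3)
  step 2: p3  (read 0: p3→p3)   ← first repeat (p3 seen earlier)
  step 3: p3  (read 0: p3→p3)
  step 4: p0  (read 1: p3→p0)
  step 5: p2  (read 0: p0→p2)
  step 6: p1  (read 0: p2→p1)
  step 7: p4  (read 1: p1→p4)
  step 8: p0  (read 0: p4→p0)
  step 9: p3  (read 1: p0→p3)

The earliest repeat is at step j = 2: N is in p3, which it already visited at step i = 1.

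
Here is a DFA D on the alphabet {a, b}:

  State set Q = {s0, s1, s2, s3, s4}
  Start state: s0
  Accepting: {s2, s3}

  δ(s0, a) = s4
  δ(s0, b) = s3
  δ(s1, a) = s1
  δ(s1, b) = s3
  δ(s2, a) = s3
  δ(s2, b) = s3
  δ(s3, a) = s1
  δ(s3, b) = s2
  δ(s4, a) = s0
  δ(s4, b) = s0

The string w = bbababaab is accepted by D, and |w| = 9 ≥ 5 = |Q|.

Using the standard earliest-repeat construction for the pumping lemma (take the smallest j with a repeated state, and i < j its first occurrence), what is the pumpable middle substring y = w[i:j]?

Run of D on w = b b a b a b a a b:
  step 0: s0  (start)
  step 1: s3  (read b: s0→s3)
  step 2: s2  (read b: s3→s2)
  step 3: s3  (read a: s2→s3)   ← first repeat (s3 seen earlier)
  step 4: s2  (read b: s3→s2)
  step 5: s3  (read a: s2→s3)
  step 6: s2  (read b: s3→s2)
  step 7: s3  (read a: s2→s3)
  step 8: s1  (read a: s3→s1)
  step 9: s3  (read b: s1→s3)

So i = 1, j = 3, giving x = w[0:1] = b, y = w[1:3] = ba, z = w[3:9] = babaab.
Check: |xy| = 3 ≤ 5 and |y| = 2 ≥ 1. Reading y takes D from s3 back to s3, so every xyⁱz is accepted.
With |Q| = 5, pigeonhole forces a state repeat no later than step 5; the substring read between the first and second visits to that state can be pumped.

ba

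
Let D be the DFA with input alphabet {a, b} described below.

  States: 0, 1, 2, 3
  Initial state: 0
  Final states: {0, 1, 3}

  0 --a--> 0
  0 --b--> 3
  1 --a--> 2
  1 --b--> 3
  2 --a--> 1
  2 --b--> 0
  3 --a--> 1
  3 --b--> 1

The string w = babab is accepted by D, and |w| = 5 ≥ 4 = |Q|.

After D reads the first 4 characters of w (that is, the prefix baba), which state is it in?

Run of D on the first 4 characters of w = b a b a:
  step 0: 0  (start)
  step 1: 3  (read b: 0→3)
  step 2: 1  (read a: 3→1)
  step 3: 3  (read b: 1→3)
  step 4: 1  (read a: 3→1)

After reading 4 characters, D is in state 1.

1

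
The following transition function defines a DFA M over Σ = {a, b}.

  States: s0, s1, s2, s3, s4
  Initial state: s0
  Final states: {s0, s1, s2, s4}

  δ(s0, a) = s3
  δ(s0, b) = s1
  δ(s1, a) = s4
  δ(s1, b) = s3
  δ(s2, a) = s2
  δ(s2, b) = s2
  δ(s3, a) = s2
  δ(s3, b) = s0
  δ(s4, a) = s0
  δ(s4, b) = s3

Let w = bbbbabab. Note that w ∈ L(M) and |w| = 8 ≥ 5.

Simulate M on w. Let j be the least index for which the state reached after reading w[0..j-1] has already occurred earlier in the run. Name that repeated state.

s0

State sequence: s0 -b-> s1 -b-> s3 -b-> s0 -b-> s1 -a-> s4 -b-> s3 -a-> s2 -b-> s2
First repeat at step 3: s0 was already visited.

The earliest repeat is at step j = 3: M is in s0, which it already visited at step i = 0.
With |Q| = 5, pigeonhole forces a state repeat no later than step 5; the substring read between the first and second visits to that state can be pumped.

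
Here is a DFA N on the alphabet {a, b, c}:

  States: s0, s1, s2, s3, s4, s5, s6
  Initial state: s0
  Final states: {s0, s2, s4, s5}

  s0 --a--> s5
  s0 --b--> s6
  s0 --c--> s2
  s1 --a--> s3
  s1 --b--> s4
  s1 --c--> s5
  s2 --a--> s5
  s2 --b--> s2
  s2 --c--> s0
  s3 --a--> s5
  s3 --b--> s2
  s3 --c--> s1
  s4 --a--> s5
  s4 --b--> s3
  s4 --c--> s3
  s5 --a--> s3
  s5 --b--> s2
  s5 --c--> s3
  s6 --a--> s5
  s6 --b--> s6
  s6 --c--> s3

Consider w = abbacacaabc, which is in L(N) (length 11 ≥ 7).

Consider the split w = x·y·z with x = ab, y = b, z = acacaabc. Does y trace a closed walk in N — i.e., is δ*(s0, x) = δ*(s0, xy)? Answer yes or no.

Run of N on the first 3 characters of w = a b b:
  step 0: s0  (start)
  step 1: s5  (read a: s0→s5)
  step 2: s2  (read b: s5→s2)
  step 3: s2  (read b: s2→s2)

After x (step 2): s2. After xy (step 3): s2.
They match, so y = b drives N around a cycle from s2 back to itself; pumping y any number of times keeps N in s2 before reading z, and xyⁱz ∈ L(N) for every i ≥ 0.

yes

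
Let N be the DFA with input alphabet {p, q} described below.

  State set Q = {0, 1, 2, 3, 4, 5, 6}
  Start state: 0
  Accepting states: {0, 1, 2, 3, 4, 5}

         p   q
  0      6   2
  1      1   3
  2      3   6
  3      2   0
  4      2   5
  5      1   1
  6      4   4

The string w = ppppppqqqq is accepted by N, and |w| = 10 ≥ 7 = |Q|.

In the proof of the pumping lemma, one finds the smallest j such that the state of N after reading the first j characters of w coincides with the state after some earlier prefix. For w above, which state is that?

Run of N on w = p p p p p p q q q q:
  step 0: 0  (start)
  step 1: 6  (read p: 0→6)
  step 2: 4  (read p: 6→4)
  step 3: 2  (read p: 4→2)
  step 4: 3  (read p: 2→3)
  step 5: 2  (read p: 3→2)   ← first repeat (2 seen earlier)
  step 6: 3  (read p: 2→3)
  step 7: 0  (read q: 3→0)
  step 8: 2  (read q: 0→2)
  step 9: 6  (read q: 2→6)
  step 10: 4  (read q: 6→4)

The earliest repeat is at step j = 5: N is in 2, which it already visited at step i = 3.
The DFA has 7 states, so the proof of the pumping lemma guarantees a repeated state among the first 7+1 visited; the segment between the two visits is the pumpable y.

2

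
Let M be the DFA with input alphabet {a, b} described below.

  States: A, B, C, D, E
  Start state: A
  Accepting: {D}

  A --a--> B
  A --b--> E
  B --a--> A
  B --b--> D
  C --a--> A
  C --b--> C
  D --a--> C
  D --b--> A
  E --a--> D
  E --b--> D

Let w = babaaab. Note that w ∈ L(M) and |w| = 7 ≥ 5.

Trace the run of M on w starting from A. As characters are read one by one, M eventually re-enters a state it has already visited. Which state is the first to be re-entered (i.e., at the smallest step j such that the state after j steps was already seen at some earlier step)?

State sequence: A -b-> E -a-> D -b-> A -a-> B -a-> A -a-> B -b-> D
First repeat at step 3: A was already visited.

The earliest repeat is at step j = 3: M is in A, which it already visited at step i = 0.
With |Q| = 5, pigeonhole forces a state repeat no later than step 5; the substring read between the first and second visits to that state can be pumped.

A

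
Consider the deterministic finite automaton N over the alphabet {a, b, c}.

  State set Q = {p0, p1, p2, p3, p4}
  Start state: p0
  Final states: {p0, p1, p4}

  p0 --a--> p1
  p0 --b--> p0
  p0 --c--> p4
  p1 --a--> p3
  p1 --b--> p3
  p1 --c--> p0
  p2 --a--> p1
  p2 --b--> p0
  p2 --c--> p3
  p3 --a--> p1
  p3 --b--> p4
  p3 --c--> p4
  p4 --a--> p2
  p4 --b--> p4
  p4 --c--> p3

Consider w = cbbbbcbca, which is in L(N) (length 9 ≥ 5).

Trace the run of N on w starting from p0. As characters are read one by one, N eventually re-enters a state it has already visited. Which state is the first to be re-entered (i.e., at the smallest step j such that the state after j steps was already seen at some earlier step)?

State sequence: p0 -c-> p4 -b-> p4 -b-> p4 -b-> p4 -b-> p4 -c-> p3 -b-> p4 -c-> p3 -a-> p1
First repeat at step 2: p4 was already visited.

The earliest repeat is at step j = 2: N is in p4, which it already visited at step i = 1.

p4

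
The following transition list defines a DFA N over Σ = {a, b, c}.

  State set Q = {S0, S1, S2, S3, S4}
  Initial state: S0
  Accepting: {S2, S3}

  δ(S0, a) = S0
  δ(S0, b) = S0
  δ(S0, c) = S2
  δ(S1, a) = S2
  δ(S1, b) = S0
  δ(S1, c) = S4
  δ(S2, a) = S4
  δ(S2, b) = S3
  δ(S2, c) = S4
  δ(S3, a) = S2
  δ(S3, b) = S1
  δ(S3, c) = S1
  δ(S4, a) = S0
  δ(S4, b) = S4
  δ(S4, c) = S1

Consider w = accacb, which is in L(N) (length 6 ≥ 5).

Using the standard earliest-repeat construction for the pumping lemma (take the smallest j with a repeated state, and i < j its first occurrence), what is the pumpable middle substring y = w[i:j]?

a

Run of N on w = a c c a c b:
  step 0: S0  (start)
  step 1: S0  (read a: S0→S0)   ← first repeat (S0 seen earlier)
  step 2: S2  (read c: S0→S2)
  step 3: S4  (read c: S2→S4)
  step 4: S0  (read a: S4→S0)
  step 5: S2  (read c: S0→S2)
  step 6: S3  (read b: S2→S3)

So i = 0, j = 1, giving x = w[0:0] = ε, y = w[0:1] = a, z = w[1:6] = ccacb.
Check: |xy| = 1 ≤ 5 and |y| = 1 ≥ 1. Reading y takes N from S0 back to S0, so every xyⁱz is accepted.
Since N has 5 states, any run of length ≥ 5 visits 5+1 states, so by pigeonhole some state repeats within the first 5 steps — that repeat gives the pumpable loop.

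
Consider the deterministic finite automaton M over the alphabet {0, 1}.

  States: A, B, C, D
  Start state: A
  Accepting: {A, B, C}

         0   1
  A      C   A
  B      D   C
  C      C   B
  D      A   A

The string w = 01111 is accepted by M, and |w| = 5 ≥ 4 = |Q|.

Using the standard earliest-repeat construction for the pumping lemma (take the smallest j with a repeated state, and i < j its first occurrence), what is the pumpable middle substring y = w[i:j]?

11

Run of M on w = 0 1 1 1 1:
  step 0: A  (start)
  step 1: C  (read 0: A→C)
  step 2: B  (read 1: C→B)
  step 3: C  (read 1: B→C)   ← first repeat (C seen earlier)
  step 4: B  (read 1: C→B)
  step 5: C  (read 1: B→C)

So i = 1, j = 3, giving x = w[0:1] = 0, y = w[1:3] = 11, z = w[3:5] = 11.
Check: |xy| = 3 ≤ 4 and |y| = 2 ≥ 1. Reading y takes M from C back to C, so every xyⁱz is accepted.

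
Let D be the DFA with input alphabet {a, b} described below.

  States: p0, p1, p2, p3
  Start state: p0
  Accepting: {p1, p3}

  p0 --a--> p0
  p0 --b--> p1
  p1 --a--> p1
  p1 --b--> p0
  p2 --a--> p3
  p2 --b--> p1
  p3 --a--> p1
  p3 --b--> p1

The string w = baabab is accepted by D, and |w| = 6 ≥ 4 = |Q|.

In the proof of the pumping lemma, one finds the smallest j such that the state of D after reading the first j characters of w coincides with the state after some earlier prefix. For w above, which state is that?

p1

Run of D on w = b a a b a b:
  step 0: p0  (start)
  step 1: p1  (read b: p0→p1)
  step 2: p1  (read a: p1→p1)   ← first repeat (p1 seen earlier)
  step 3: p1  (read a: p1→p1)
  step 4: p0  (read b: p1→p0)
  step 5: p0  (read a: p0→p0)
  step 6: p1  (read b: p0→p1)

The earliest repeat is at step j = 2: D is in p1, which it already visited at step i = 1.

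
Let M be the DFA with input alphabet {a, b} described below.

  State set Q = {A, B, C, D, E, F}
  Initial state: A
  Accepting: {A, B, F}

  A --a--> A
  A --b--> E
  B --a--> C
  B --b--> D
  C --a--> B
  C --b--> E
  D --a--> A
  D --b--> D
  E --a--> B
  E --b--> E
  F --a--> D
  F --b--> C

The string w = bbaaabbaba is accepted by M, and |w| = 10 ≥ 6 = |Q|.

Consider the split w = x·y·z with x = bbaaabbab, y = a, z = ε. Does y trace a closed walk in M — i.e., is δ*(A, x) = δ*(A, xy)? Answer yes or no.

no

Run of M on the first 10 characters of w = b b a a a b b a b a:
  step 0: A  (start)
  step 1: E  (read b: A→E)
  step 2: E  (read b: E→E)
  step 3: B  (read a: E→B)
  step 4: C  (read a: B→C)
  step 5: B  (read a: C→B)
  step 6: D  (read b: B→D)
  step 7: D  (read b: D→D)
  step 8: A  (read a: D→A)
  step 9: E  (read b: A→E)
  step 10: B  (read a: E→B)

After x (step 9): E. After xy (step 10): B.
They differ (E ≠ B), so y is not a cycle from the state after x; this split is not the one the pumping-lemma construction produces, and pumping y need not keep the string in L(M).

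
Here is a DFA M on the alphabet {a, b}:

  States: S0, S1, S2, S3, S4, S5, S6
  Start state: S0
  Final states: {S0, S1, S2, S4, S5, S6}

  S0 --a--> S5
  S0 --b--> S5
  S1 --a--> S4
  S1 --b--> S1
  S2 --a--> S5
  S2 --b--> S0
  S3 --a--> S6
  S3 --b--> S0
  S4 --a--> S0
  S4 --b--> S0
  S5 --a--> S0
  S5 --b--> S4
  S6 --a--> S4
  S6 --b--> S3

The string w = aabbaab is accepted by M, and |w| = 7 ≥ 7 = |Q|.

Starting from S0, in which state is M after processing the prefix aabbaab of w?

S4

Run of M on the first 7 characters of w = a a b b a a b:
  step 0: S0  (start)
  step 1: S5  (read a: S0→S5)
  step 2: S0  (read a: S5→S0)
  step 3: S5  (read b: S0→S5)
  step 4: S4  (read b: S5→S4)
  step 5: S0  (read a: S4→S0)
  step 6: S5  (read a: S0→S5)
  step 7: S4  (read b: S5→S4)

After reading 7 characters, M is in state S4.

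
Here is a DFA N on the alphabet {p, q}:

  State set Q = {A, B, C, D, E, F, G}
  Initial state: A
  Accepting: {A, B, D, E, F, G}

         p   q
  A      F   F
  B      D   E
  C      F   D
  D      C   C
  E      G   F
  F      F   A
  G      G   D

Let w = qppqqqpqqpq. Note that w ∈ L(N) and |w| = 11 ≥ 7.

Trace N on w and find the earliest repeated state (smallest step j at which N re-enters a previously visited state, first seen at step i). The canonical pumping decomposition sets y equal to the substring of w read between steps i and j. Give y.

State sequence: A -q-> F -p-> F -p-> F -q-> A -q-> F -q-> A -p-> F -q-> A -q-> F -p-> F -q-> A
First repeat at step 2: F was already visited.

So i = 1, j = 2, giving x = w[0:1] = q, y = w[1:2] = p, z = w[2:11] = pqqqpqqpq.
Check: |xy| = 2 ≤ 7 and |y| = 1 ≥ 1. Reading y takes N from F back to F, so every xyⁱz is accepted.

p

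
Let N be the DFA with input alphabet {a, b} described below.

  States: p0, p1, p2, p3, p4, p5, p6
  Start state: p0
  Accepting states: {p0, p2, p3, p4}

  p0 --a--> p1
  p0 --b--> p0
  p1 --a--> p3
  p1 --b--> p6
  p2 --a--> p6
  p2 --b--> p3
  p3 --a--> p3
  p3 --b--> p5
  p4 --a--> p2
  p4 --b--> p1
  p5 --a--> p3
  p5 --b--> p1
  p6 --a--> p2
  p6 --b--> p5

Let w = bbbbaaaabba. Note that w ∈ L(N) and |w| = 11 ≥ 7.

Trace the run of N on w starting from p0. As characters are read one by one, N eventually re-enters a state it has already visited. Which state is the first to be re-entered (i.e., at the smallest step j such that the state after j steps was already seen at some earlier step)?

State sequence: p0 -b-> p0 -b-> p0 -b-> p0 -b-> p0 -a-> p1 -a-> p3 -a-> p3 -a-> p3 -b-> p5 -b-> p1 -a-> p3
First repeat at step 1: p0 was already visited.

The earliest repeat is at step j = 1: N is in p0, which it already visited at step i = 0.
Pumping length from the standard proof: p = 7 (the number of states). The repeated state found above gives |xy| = j ≤ 7 and |y| = j − i ≥ 1.

p0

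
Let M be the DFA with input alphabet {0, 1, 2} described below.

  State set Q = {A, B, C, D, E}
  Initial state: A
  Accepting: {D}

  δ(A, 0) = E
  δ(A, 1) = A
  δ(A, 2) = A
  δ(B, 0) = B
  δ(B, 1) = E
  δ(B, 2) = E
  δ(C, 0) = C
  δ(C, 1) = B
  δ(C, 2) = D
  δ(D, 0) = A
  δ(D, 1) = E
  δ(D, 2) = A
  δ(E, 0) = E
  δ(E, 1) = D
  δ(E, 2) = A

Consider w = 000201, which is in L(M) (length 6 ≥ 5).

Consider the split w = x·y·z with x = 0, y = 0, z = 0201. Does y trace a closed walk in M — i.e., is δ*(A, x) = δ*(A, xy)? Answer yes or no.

State sequence: A -0-> E -0-> E

After x (step 1): E. After xy (step 2): E.
They match, so y = 0 drives M around a cycle from E back to itself; pumping y any number of times keeps M in E before reading z, and xyⁱz ∈ L(M) for every i ≥ 0.

yes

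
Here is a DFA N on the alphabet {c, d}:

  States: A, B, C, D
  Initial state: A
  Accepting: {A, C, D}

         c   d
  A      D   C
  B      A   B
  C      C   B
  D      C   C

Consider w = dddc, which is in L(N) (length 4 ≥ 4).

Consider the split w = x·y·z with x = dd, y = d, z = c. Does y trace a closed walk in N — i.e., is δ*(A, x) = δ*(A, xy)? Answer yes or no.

yes

State sequence: A -d-> C -d-> B -d-> B

After x (step 2): B. After xy (step 3): B.
They match, so y = d drives N around a cycle from B back to itself; pumping y any number of times keeps N in B before reading z, and xyⁱz ∈ L(N) for every i ≥ 0.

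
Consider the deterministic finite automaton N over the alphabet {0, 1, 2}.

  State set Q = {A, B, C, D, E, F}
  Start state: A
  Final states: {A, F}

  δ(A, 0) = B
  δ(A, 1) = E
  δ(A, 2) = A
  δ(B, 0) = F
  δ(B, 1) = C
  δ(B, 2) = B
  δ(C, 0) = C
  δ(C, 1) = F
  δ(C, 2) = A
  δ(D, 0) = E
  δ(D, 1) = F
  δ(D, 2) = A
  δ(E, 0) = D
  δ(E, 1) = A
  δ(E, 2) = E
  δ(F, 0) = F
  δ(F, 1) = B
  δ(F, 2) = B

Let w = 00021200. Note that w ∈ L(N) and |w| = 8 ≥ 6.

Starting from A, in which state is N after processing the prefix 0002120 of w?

B

State sequence: A -0-> B -0-> F -0-> F -2-> B -1-> C -2-> A -0-> B

After reading 7 characters, N is in state B.
(This kind of state-tracing is the core of the pumping-lemma construction: with 6 states, pigeonhole forces a repeat within the first 6 steps.)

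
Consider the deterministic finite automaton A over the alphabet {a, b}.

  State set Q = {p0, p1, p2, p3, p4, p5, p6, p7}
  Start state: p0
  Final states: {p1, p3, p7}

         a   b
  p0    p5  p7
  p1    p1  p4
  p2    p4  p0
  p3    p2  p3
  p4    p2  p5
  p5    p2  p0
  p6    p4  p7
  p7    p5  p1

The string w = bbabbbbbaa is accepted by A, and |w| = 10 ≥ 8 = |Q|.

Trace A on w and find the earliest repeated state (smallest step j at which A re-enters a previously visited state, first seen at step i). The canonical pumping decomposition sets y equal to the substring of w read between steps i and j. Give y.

Run of A on w = b b a b b b b b a a:
  step 0: p0  (start)
  step 1: p7  (read b: p0→p7)
  step 2: p1  (read b: p7→p1)
  step 3: p1  (read a: p1→p1)   ← first repeat (p1 seen earlier)
  step 4: p4  (read b: p1→p4)
  step 5: p5  (read b: p4→p5)
  step 6: p0  (read b: p5→p0)
  step 7: p7  (read b: p0→p7)
  step 8: p1  (read b: p7→p1)
  step 9: p1  (read a: p1→p1)
  step 10: p1  (read a: p1→p1)

So i = 2, j = 3, giving x = w[0:2] = bb, y = w[2:3] = a, z = w[3:10] = bbbbbaa.
Check: |xy| = 3 ≤ 8 and |y| = 1 ≥ 1. Reading y takes A from p1 back to p1, so every xyⁱz is accepted.

a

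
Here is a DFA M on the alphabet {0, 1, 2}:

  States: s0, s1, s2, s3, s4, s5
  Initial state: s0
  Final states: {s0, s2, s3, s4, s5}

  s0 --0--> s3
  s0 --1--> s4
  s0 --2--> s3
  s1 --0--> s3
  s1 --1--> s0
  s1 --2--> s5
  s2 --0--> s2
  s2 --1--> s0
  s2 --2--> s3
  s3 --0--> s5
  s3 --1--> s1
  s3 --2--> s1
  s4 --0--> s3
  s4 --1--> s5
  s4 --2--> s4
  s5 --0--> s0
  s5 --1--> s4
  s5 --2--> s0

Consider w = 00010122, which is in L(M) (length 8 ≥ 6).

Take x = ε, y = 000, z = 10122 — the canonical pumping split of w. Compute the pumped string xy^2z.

00000010122

xy^2z = ε·000·000·10122 = 00000010122.
Reading y = 000 takes M from s0 back to s0, so after x·y·y the machine is still in s0, and z then leads to the accepting state s0. Hence 00000010122 ∈ L(M).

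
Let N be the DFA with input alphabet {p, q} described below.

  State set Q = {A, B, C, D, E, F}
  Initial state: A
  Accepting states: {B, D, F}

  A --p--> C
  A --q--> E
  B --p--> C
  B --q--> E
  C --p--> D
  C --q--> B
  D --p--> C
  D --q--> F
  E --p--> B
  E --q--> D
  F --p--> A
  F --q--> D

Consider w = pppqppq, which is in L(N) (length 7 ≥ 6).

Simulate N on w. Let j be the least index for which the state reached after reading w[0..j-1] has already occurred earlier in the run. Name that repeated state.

C

Run of N on w = p p p q p p q:
  step 0: A  (start)
  step 1: C  (read p: A→C)
  step 2: D  (read p: C→D)
  step 3: C  (read p: D→C)   ← first repeat (C seen earlier)
  step 4: B  (read q: C→B)
  step 5: C  (read p: B→C)
  step 6: D  (read p: C→D)
  step 7: F  (read q: D→F)

The earliest repeat is at step j = 3: N is in C, which it already visited at step i = 1.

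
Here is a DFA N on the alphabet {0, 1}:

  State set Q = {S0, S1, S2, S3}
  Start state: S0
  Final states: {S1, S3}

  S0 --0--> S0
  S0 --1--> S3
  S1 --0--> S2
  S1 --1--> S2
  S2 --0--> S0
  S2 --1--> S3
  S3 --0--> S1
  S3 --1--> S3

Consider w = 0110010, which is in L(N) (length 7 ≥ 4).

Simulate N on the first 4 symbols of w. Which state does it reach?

S1

State sequence: S0 -0-> S0 -1-> S3 -1-> S3 -0-> S1

After reading 4 characters, N is in state S1.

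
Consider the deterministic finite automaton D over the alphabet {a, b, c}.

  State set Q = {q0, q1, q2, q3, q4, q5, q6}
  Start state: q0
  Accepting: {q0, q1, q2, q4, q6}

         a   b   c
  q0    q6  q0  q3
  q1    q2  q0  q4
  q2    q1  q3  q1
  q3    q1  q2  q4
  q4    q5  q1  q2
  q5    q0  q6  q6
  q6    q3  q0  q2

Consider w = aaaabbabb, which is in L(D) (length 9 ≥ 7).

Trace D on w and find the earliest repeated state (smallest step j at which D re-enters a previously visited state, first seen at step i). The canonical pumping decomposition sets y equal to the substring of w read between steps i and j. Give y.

State sequence: q0 -a-> q6 -a-> q3 -a-> q1 -a-> q2 -b-> q3 -b-> q2 -a-> q1 -b-> q0 -b-> q0
First repeat at step 5: q3 was already visited.

So i = 2, j = 5, giving x = w[0:2] = aa, y = w[2:5] = aab, z = w[5:9] = babb.
Check: |xy| = 5 ≤ 7 and |y| = 3 ≥ 1. Reading y takes D from q3 back to q3, so every xyⁱz is accepted.
With |Q| = 7, pigeonhole forces a state repeat no later than step 7; the substring read between the first and second visits to that state can be pumped.

aab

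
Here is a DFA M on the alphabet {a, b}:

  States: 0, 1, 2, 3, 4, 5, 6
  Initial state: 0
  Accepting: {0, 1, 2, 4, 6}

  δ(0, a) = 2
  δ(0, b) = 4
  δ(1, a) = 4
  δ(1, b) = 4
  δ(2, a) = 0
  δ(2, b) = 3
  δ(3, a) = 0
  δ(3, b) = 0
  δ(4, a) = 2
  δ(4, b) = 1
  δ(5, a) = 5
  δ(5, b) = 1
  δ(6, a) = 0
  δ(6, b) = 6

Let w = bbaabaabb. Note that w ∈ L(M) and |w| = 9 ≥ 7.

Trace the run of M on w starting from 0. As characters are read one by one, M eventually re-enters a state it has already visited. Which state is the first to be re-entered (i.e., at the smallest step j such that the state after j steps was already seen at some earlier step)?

State sequence: 0 -b-> 4 -b-> 1 -a-> 4 -a-> 2 -b-> 3 -a-> 0 -a-> 2 -b-> 3 -b-> 0
First repeat at step 3: 4 was already visited.

The earliest repeat is at step j = 3: M is in 4, which it already visited at step i = 1.

4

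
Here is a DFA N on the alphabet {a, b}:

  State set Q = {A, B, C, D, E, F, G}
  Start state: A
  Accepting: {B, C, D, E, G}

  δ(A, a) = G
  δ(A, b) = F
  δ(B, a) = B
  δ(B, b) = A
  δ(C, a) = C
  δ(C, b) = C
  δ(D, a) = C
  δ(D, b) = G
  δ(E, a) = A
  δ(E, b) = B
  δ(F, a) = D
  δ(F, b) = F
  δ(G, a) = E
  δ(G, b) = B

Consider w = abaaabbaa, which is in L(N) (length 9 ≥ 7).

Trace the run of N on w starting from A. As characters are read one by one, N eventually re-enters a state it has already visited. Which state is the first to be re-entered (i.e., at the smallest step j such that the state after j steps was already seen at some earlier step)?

State sequence: A -a-> G -b-> B -a-> B -a-> B -a-> B -b-> A -b-> F -a-> D -a-> C
First repeat at step 3: B was already visited.

The earliest repeat is at step j = 3: N is in B, which it already visited at step i = 2.

B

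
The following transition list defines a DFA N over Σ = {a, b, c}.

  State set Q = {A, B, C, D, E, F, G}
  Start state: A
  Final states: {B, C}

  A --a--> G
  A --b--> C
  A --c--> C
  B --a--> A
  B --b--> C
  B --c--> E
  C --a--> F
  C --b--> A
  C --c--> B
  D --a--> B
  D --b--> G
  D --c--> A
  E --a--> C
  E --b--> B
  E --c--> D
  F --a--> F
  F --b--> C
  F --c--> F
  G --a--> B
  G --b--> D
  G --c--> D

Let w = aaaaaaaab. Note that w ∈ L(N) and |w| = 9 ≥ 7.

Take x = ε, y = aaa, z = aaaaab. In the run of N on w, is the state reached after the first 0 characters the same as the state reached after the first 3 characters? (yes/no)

yes

State sequence: A -a-> G -a-> B -a-> A

After x (step 0): A. After xy (step 3): A.
They match, so y = aaa drives N around a cycle from A back to itself; pumping y any number of times keeps N in A before reading z, and xyⁱz ∈ L(N) for every i ≥ 0.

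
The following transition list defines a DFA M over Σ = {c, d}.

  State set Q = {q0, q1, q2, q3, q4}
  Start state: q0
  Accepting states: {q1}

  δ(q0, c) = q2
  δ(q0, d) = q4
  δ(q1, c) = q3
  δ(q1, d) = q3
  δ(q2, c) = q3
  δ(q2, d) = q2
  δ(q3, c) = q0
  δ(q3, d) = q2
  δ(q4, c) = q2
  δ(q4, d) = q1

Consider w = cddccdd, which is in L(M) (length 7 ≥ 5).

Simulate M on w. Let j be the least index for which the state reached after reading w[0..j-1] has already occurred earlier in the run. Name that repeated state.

q2

Run of M on w = c d d c c d d:
  step 0: q0  (start)
  step 1: q2  (read c: q0→q2)
  step 2: q2  (read d: q2→q2)   ← first repeat (q2 seen earlier)
  step 3: q2  (read d: q2→q2)
  step 4: q3  (read c: q2→q3)
  step 5: q0  (read c: q3→q0)
  step 6: q4  (read d: q0→q4)
  step 7: q1  (read d: q4→q1)

The earliest repeat is at step j = 2: M is in q2, which it already visited at step i = 1.
Pumping length from the standard proof: p = 5 (the number of states). The repeated state found above gives |xy| = j ≤ 5 and |y| = j − i ≥ 1.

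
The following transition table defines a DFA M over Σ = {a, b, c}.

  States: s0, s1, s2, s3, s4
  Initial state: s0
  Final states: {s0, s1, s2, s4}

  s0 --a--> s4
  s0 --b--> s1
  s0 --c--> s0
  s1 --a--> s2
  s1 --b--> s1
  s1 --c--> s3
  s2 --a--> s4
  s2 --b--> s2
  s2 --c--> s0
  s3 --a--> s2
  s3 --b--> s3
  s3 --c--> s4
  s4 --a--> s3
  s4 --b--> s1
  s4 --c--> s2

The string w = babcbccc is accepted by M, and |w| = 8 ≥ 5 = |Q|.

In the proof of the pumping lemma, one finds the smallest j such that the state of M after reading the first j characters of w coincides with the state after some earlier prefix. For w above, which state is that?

s2

Run of M on w = b a b c b c c c:
  step 0: s0  (start)
  step 1: s1  (read b: s0→s1)
  step 2: s2  (read a: s1→s2)
  step 3: s2  (read b: s2→s2)   ← first repeat (s2 seen earlier)
  step 4: s0  (read c: s2→s0)
  step 5: s1  (read b: s0→s1)
  step 6: s3  (read c: s1→s3)
  step 7: s4  (read c: s3→s4)
  step 8: s2  (read c: s4→s2)

The earliest repeat is at step j = 3: M is in s2, which it already visited at step i = 2.
Pumping length from the standard proof: p = 5 (the number of states). The repeated state found above gives |xy| = j ≤ 5 and |y| = j − i ≥ 1.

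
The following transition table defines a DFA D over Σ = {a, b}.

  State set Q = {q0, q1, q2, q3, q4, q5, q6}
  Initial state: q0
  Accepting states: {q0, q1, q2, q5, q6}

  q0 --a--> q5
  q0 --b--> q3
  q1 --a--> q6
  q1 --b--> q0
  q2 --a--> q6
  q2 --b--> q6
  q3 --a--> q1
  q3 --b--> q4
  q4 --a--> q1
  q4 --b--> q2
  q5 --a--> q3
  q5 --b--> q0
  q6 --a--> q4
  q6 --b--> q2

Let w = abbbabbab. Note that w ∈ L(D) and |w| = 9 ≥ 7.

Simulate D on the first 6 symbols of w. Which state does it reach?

State sequence: q0 -a-> q5 -b-> q0 -b-> q3 -b-> q4 -a-> q1 -b-> q0

After reading 6 characters, D is in state q0.

q0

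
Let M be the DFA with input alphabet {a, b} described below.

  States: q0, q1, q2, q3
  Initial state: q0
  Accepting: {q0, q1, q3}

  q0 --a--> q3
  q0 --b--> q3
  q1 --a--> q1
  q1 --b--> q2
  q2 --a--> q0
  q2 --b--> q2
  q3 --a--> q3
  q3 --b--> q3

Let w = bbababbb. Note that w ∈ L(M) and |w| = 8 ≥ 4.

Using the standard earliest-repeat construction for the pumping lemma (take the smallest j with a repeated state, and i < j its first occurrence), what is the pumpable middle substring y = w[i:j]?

b

Run of M on w = b b a b a b b b:
  step 0: q0  (start)
  step 1: q3  (read b: q0→q3)
  step 2: q3  (read b: q3→q3)   ← first repeat (q3 seen earlier)
  step 3: q3  (read a: q3→q3)
  step 4: q3  (read b: q3→q3)
  step 5: q3  (read a: q3→q3)
  step 6: q3  (read b: q3→q3)
  step 7: q3  (read b: q3→q3)
  step 8: q3  (read b: q3→q3)

So i = 1, j = 2, giving x = w[0:1] = b, y = w[1:2] = b, z = w[2:8] = ababbb.
Check: |xy| = 2 ≤ 4 and |y| = 1 ≥ 1. Reading y takes M from q3 back to q3, so every xyⁱz is accepted.
Pumping length from the standard proof: p = 4 (the number of states). The repeated state found above gives |xy| = j ≤ 4 and |y| = j − i ≥ 1.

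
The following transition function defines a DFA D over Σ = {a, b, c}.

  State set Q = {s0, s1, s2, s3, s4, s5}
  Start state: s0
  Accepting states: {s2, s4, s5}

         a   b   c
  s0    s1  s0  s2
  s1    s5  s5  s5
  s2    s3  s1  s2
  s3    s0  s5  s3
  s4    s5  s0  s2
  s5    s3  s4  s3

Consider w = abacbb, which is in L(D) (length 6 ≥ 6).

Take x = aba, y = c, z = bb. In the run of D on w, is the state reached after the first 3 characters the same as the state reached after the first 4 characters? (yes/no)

yes

State sequence: s0 -a-> s1 -b-> s5 -a-> s3 -c-> s3

After x (step 3): s3. After xy (step 4): s3.
They match, so y = c drives D around a cycle from s3 back to itself; pumping y any number of times keeps D in s3 before reading z, and xyⁱz ∈ L(D) for every i ≥ 0.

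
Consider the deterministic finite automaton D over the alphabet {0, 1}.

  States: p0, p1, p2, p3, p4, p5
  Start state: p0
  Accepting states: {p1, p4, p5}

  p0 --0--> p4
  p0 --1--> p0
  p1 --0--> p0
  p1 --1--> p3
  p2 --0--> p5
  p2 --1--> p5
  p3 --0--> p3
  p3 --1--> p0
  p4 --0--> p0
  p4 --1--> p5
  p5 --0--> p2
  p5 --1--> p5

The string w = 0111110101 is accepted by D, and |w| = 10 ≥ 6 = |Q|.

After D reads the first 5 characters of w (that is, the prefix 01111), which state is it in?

Run of D on the first 5 characters of w = 0 1 1 1 1:
  step 0: p0  (start)
  step 1: p4  (read 0: p0→p4)
  step 2: p5  (read 1: p4→p5)
  step 3: p5  (read 1: p5→p5)
  step 4: p5  (read 1: p5→p5)
  step 5: p5  (read 1: p5→p5)

After reading 5 characters, D is in state p5.

p5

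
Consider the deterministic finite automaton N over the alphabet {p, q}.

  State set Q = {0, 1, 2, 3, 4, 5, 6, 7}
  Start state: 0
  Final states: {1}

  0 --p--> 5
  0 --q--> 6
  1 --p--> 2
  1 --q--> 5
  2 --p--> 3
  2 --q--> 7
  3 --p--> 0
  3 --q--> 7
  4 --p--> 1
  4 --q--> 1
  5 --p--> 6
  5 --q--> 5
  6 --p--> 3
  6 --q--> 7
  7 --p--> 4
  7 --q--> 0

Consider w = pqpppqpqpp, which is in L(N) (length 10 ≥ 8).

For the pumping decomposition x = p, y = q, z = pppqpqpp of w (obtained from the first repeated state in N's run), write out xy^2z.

pqqpppqpqpp

xy^2z = p·q·q·pppqpqpp = pqqpppqpqpp.
Reading y = q takes N from 5 back to 5, so after x·y·y the machine is still in 5, and z then leads to the accepting state 1. Hence pqqpppqpqpp ∈ L(N).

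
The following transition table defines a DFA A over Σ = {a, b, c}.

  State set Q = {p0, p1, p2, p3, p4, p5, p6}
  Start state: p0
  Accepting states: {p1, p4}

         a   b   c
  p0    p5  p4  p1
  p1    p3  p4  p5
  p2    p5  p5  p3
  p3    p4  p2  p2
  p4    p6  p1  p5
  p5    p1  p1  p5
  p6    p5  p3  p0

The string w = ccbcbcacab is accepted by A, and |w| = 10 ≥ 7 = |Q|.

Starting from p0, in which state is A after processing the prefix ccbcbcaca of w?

p1

State sequence: p0 -c-> p1 -c-> p5 -b-> p1 -c-> p5 -b-> p1 -c-> p5 -a-> p1 -c-> p5 -a-> p1

After reading 9 characters, A is in state p1.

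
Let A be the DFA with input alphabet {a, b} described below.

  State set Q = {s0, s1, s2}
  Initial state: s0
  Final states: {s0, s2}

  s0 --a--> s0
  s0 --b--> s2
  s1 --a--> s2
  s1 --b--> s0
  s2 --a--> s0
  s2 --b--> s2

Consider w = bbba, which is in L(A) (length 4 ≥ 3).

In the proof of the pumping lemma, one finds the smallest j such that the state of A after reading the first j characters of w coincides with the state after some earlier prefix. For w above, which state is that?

State sequence: s0 -b-> s2 -b-> s2 -b-> s2 -a-> s0
First repeat at step 2: s2 was already visited.

The earliest repeat is at step j = 2: A is in s2, which it already visited at step i = 1.
The DFA has 3 states, so the proof of the pumping lemma guarantees a repeated state among the first 3+1 visited; the segment between the two visits is the pumpable y.

s2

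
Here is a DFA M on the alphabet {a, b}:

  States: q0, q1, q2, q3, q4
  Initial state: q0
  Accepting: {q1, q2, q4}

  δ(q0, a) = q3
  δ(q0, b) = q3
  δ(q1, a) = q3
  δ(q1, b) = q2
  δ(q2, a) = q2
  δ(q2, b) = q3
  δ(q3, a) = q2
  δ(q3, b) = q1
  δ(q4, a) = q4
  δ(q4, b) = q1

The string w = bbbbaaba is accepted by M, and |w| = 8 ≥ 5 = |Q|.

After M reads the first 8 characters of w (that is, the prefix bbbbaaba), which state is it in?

State sequence: q0 -b-> q3 -b-> q1 -b-> q2 -b-> q3 -a-> q2 -a-> q2 -b-> q3 -a-> q2

After reading 8 characters, M is in state q2.
(This kind of state-tracing is the core of the pumping-lemma construction: with 5 states, pigeonhole forces a repeat within the first 5 steps.)

q2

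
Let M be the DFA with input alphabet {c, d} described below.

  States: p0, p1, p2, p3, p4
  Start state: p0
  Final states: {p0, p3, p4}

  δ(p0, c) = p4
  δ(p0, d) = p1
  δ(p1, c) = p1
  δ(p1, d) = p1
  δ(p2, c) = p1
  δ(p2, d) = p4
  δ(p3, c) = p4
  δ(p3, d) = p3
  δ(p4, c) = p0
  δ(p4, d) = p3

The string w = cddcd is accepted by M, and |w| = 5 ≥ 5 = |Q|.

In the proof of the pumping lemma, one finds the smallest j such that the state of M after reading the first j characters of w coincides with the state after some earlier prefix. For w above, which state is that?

p3

Run of M on w = c d d c d:
  step 0: p0  (start)
  step 1: p4  (read c: p0→p4)
  step 2: p3  (read d: p4→p3)
  step 3: p3  (read d: p3→p3)   ← first repeat (p3 seen earlier)
  step 4: p4  (read c: p3→p4)
  step 5: p3  (read d: p4→p3)

The earliest repeat is at step j = 3: M is in p3, which it already visited at step i = 2.
Since M has 5 states, any run of length ≥ 5 visits 5+1 states, so by pigeonhole some state repeats within the first 5 steps — that repeat gives the pumpable loop.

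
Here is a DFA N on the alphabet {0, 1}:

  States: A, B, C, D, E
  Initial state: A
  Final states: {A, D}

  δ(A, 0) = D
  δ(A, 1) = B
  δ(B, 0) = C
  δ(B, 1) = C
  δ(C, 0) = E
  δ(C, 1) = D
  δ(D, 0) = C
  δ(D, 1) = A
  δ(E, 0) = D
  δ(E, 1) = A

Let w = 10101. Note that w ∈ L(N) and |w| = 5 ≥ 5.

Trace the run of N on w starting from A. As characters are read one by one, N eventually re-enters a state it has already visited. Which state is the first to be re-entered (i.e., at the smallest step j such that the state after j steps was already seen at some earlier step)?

Run of N on w = 1 0 1 0 1:
  step 0: A  (start)
  step 1: B  (read 1: A→B)
  step 2: C  (read 0: B→C)
  step 3: D  (read 1: C→D)
  step 4: C  (read 0: D→C)   ← first repeat (C seen earlier)
  step 5: D  (read 1: C→D)

The earliest repeat is at step j = 4: N is in C, which it already visited at step i = 2.
Since N has 5 states, any run of length ≥ 5 visits 5+1 states, so by pigeonhole some state repeats within the first 5 steps — that repeat gives the pumpable loop.

C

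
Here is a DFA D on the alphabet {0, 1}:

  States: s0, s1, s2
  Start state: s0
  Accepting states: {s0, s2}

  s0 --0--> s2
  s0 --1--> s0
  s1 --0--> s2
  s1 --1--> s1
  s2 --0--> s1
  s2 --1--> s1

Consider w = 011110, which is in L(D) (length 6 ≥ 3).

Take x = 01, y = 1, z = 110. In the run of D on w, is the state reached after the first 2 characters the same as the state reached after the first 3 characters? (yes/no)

State sequence: s0 -0-> s2 -1-> s1 -1-> s1

After x (step 2): s1. After xy (step 3): s1.
They match, so y = 1 drives D around a cycle from s1 back to itself; pumping y any number of times keeps D in s1 before reading z, and xyⁱz ∈ L(D) for every i ≥ 0.

yes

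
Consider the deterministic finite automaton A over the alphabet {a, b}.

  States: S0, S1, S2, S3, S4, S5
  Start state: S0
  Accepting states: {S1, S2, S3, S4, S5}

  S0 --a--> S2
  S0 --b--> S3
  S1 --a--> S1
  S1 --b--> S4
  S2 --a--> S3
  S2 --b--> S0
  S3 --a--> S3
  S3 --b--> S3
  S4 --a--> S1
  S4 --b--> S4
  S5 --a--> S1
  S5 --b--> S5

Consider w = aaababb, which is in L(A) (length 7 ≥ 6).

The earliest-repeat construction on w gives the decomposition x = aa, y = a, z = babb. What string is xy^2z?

xy^2z = aa·a·a·babb = aaaababb.
Reading y = a takes A from S3 back to S3, so after x·y·y the machine is still in S3, and z then leads to the accepting state S3. Hence aaaababb ∈ L(A).

aaaababb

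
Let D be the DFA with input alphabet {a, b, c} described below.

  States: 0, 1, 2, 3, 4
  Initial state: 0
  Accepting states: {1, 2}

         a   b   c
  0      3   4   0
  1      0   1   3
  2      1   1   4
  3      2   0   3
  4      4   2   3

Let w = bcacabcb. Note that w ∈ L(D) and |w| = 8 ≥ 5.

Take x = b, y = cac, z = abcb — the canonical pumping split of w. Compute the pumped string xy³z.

xy^3z = b·cac·cac·cac·abcb = bcaccaccacabcb.
Reading y = cac takes D from 4 back to 4, so after x·y·y·y the machine is still in 4, and z then leads to the accepting state 2. Hence bcaccaccacabcb ∈ L(D).

bcaccaccacabcb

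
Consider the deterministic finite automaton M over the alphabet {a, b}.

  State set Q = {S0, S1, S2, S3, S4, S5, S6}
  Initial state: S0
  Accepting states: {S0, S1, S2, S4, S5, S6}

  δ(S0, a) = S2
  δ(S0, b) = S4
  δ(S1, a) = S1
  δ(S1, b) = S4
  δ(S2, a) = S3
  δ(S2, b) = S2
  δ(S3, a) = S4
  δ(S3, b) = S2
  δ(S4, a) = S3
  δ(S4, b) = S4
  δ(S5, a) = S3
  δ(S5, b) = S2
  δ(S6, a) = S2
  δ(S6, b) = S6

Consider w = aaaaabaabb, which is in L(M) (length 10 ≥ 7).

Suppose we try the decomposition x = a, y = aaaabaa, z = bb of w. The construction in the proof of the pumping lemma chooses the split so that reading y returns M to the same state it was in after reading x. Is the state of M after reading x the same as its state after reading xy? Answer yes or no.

no

Run of M on the first 8 characters of w = a a a a a b a a:
  step 0: S0  (start)
  step 1: S2  (read a: S0→S2)
  step 2: S3  (read a: S2→S3)
  step 3: S4  (read a: S3→S4)
  step 4: S3  (read a: S4→S3)
  step 5: S4  (read a: S3→S4)
  step 6: S4  (read b: S4→S4)
  step 7: S3  (read a: S4→S3)
  step 8: S4  (read a: S3→S4)

After x (step 1): S2. After xy (step 8): S4.
They differ (S2 ≠ S4), so y is not a cycle from the state after x; this split is not the one the pumping-lemma construction produces, and pumping y need not keep the string in L(M).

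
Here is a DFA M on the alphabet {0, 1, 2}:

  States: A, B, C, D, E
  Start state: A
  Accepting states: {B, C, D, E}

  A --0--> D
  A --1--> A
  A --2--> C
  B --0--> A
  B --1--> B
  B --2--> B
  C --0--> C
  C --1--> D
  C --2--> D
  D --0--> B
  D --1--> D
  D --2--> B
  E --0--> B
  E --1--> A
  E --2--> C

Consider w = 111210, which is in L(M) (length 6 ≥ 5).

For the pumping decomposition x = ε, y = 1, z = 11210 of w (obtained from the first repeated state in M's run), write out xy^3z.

11111210

xy^3z = ε·1·1·1·11210 = 11111210.
Reading y = 1 takes M from A back to A, so after x·y·y·y the machine is still in A, and z then leads to the accepting state B. Hence 11111210 ∈ L(M).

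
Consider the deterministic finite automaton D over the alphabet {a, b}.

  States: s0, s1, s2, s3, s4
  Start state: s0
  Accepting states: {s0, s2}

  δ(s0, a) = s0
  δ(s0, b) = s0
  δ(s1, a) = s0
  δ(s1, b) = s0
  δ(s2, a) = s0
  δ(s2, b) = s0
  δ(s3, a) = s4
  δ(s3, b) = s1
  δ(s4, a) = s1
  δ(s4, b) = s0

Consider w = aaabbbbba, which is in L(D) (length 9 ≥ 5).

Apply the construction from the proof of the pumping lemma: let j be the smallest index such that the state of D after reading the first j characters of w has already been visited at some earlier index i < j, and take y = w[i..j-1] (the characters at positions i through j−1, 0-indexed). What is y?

State sequence: s0 -a-> s0 -a-> s0 -a-> s0 -b-> s0 -b-> s0 -b-> s0 -b-> s0 -b-> s0 -a-> s0
First repeat at step 1: s0 was already visited.

So i = 0, j = 1, giving x = w[0:0] = ε, y = w[0:1] = a, z = w[1:9] = aabbbbba.
Check: |xy| = 1 ≤ 5 and |y| = 1 ≥ 1. Reading y takes D from s0 back to s0, so every xyⁱz is accepted.

a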